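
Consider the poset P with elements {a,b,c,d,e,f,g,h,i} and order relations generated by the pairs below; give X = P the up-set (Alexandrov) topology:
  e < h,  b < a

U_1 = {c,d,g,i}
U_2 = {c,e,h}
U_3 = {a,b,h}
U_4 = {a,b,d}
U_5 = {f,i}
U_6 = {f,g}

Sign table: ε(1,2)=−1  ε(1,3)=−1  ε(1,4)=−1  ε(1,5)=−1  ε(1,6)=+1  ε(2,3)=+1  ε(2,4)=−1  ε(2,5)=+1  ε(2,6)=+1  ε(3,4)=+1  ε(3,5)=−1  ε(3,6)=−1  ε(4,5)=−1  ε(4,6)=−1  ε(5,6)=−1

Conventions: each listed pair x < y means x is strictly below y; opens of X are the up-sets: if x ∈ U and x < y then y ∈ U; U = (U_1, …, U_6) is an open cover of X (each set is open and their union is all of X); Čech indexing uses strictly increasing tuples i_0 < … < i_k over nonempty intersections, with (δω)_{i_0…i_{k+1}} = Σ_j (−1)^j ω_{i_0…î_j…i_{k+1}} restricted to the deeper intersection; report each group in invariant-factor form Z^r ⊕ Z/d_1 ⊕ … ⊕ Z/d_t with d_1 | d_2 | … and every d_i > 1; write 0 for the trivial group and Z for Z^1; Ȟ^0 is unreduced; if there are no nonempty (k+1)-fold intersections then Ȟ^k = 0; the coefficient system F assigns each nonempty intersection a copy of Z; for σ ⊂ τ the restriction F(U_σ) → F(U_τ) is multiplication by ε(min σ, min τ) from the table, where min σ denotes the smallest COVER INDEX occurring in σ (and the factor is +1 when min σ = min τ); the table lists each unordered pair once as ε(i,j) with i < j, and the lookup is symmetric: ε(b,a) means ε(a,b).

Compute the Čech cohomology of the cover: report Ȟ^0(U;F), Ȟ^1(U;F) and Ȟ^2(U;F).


nerve of the cover:
  U12={c} U14={d} U15={i} U16={g} U23={h} U34={a,b} U56={f}
C dims 6,7; δ0: rk 5, SNF 1^5
Ȟ^0 = (6 − 5) − 0 = 1, so Ȟ^0 ≅ Z
Ȟ^1 = (7 − 0) − 5 = 2, so Ȟ^1 ≅ Z^2
Ȟ^2 = (0 − 0) − 0 = 0, so Ȟ^2 ≅ 0

Ȟ^0 ≅ Z,  Ȟ^1 ≅ Z^2,  Ȟ^2 ≅ 0


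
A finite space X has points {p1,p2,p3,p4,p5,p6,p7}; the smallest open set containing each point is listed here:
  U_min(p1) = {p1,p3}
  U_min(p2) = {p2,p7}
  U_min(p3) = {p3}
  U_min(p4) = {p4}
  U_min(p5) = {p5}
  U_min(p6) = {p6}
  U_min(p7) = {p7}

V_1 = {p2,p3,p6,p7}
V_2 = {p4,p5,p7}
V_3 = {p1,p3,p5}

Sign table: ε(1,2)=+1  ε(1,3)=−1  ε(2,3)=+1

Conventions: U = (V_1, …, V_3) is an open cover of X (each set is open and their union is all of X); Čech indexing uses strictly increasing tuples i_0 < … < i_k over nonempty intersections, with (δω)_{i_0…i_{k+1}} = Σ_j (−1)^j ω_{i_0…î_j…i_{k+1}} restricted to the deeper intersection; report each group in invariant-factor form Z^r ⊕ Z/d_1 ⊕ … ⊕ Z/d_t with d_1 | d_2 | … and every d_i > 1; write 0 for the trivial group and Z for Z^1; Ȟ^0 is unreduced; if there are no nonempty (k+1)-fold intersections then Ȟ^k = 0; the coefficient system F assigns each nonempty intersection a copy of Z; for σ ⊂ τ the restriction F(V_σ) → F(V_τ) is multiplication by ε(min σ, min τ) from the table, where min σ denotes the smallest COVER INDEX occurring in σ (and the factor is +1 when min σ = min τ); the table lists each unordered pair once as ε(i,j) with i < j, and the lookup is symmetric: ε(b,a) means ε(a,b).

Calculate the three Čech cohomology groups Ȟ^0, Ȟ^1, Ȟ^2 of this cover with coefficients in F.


nerve simplices:
  V12={p7} V13={p3} V23={p5}
C dims 3,3; δ0: rk 3, SNF 1^2·2
degree 0: 3−3−0 = 0 → Ȟ^0 ≅ 0
degree 1: 3−0−3 = 0 plus torsion [2] → Ȟ^1 ≅ Z/2
degree 2: 0−0−0 = 0 → Ȟ^2 ≅ 0

Ȟ^0 ≅ 0, Ȟ^1 ≅ Z/2, Ȟ^2 ≅ 0


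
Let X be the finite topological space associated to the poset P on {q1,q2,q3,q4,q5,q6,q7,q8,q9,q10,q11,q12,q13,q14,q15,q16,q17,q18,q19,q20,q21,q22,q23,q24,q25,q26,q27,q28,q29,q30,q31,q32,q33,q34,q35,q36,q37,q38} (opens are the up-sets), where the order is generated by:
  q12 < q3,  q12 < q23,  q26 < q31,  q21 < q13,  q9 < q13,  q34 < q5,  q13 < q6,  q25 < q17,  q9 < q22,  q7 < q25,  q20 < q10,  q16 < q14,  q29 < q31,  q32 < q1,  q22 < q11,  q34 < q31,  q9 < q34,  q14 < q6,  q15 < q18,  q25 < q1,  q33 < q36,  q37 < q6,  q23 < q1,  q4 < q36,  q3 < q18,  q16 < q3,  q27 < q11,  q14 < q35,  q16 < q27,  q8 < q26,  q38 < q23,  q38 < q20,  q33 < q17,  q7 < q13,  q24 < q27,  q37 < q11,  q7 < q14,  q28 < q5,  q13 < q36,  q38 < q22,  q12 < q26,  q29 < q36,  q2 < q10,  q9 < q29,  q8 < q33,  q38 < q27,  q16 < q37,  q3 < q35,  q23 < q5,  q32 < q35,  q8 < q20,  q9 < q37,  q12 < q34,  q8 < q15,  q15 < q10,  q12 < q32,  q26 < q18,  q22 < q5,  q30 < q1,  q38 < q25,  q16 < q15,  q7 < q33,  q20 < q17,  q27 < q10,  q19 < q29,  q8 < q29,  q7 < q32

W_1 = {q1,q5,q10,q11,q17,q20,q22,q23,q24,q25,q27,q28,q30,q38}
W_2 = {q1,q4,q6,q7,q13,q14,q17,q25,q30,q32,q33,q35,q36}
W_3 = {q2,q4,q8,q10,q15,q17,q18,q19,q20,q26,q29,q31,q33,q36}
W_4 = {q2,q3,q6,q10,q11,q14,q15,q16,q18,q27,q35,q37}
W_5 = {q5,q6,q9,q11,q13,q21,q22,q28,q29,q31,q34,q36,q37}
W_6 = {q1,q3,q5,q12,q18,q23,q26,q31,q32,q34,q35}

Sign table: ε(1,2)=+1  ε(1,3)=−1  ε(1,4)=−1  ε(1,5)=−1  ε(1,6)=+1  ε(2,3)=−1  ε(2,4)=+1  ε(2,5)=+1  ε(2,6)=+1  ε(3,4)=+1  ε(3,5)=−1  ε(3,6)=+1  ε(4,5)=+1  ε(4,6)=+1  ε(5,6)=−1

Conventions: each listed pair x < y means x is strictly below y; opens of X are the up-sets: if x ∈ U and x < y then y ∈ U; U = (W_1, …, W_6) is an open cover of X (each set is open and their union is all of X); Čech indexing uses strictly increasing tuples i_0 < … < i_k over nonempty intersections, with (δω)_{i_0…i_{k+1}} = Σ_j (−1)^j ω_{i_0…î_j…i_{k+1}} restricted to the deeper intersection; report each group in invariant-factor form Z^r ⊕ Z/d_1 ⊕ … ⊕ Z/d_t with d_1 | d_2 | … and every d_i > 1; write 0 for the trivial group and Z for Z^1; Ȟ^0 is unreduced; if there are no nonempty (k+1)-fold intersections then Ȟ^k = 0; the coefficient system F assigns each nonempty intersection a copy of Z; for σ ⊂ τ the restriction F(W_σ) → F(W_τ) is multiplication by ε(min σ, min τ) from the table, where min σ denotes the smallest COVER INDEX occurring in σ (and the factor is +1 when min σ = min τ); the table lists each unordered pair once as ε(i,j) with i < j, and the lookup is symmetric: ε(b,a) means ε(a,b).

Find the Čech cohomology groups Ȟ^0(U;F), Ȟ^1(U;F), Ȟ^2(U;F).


nerve of the cover:
  W12={q1,q17,q25,q30} W13={q10,q17,q20} W14={q10,q11,q27} W15={q5,q11,q22,q28} W16={q1,q5,q23} W23={q4,q17,q33,q36} W24={q6,q14,q35} W25={q6,q13,q36} W26={q1,q32,q35} W34={q2,q10,q15,q18} W35={q29,q31,q36} W36={q18,q26,q31} W45={q6,q11,q37} W46={q3,q18,q35} W56={q5,q31,q34}
  W123={q17} W126={q1} W134={q10} W145={q11} W156={q5} W235={q36} W245={q6} W246={q35} W346={q18} W356={q31}
C dims 6,15,10; δ0: rk 6, SNF 1^5·2; δ1: rk 9, SNF 1^9
Ȟ^0 = (6 − 6) − 0 = 0, so Ȟ^0 ≅ 0
Ȟ^1 = (15 − 9) − 6 = 0 plus torsion [2], so Ȟ^1 ≅ Z/2
Ȟ^2 = (10 − 0) − 9 = 1, so Ȟ^2 ≅ Z

Ȟ^0(U;F) ≅ 0,  Ȟ^1(U;F) ≅ Z/2,  Ȟ^2(U;F) ≅ Z


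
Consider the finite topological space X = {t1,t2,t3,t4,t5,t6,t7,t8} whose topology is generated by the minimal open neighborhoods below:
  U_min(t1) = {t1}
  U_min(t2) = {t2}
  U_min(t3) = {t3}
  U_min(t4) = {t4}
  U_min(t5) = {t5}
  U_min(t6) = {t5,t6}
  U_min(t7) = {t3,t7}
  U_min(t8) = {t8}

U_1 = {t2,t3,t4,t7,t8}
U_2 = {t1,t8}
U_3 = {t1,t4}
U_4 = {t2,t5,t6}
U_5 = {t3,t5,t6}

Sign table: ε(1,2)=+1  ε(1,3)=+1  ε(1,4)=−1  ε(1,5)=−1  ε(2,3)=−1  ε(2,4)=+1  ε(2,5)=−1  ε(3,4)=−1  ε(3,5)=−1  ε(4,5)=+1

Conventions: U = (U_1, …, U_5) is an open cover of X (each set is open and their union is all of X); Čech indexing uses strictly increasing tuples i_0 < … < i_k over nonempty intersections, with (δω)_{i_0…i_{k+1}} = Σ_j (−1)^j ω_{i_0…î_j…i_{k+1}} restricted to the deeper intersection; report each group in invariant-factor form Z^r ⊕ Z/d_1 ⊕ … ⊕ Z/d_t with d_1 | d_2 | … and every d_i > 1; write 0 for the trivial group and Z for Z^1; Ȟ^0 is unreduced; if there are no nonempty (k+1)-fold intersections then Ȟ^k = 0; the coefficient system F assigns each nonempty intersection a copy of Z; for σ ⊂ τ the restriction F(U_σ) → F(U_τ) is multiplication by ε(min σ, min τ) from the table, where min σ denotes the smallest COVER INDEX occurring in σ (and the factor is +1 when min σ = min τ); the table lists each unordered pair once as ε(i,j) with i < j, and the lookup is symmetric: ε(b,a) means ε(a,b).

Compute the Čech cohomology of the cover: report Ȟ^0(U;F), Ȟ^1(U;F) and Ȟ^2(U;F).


nonempty overlaps:
  U12={t8} U13={t4} U14={t2} U15={t3} U23={t1} U45={t5,t6}
C dims 5,6; δ0: rk 5, SNF 1^4·2
degree 0: 5−5−0 = 0 → Ȟ^0 ≅ 0
degree 1: 6−0−5 = 1 plus torsion [2] → Ȟ^1 ≅ Z ⊕ Z/2
degree 2: 0−0−0 = 0 → Ȟ^2 ≅ 0

Ȟ^0(U;F) ≅ 0; Ȟ^1(U;F) ≅ Z ⊕ Z/2; Ȟ^2(U;F) ≅ 0


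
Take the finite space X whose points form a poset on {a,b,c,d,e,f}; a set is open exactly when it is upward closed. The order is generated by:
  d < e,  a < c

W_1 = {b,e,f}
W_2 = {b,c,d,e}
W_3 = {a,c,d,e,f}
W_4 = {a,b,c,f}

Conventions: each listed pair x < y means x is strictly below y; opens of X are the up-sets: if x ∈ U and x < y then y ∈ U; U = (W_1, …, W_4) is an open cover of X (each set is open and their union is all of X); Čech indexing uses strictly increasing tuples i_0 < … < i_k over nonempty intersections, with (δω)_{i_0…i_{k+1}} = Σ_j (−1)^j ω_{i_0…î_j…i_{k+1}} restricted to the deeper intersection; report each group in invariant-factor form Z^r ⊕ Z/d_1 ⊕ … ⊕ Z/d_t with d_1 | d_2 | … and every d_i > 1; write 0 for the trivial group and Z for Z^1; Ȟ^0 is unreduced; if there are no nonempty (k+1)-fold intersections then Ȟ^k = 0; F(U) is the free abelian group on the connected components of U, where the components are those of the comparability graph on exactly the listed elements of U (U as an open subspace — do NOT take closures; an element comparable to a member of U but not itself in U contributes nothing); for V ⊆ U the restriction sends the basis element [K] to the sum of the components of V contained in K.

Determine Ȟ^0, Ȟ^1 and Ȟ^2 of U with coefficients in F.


Ȟ^0 ≅ Z^4,  Ȟ^1 ≅ 0,  Ȟ^2 ≅ 0

nerve of the cover:
  W12={b,e} W13={e,f} W14={b,f} W23={c,d,e} W24={b,c} W34={a,c,f}
  W123={e} W124={b} W134={f} W234={c}
components per intersection:
  W1: {b} {e} {f}
  W2: {b} {c} {d,e}
  W3: {a,c} {d,e} {f}
  W4: {a,c} {b} {f}
  W12: {b} {e}
  W13: {e} {f}
  W14: {b} {f}
  W23: {c} {d,e}
  W24: {b} {c}
  W34: {a,c} {f}
  W123: {e}
  W124: {b}
  W134: {f}
  W234: {c}
C dims 12,12,4; δ0: rk 8, SNF 1^8; δ1: rk 4, SNF 1^4
Ȟ^0 = (12 − 8) − 0 = 4, so Ȟ^0 ≅ Z^4
Ȟ^1 = (12 − 4) − 8 = 0, so Ȟ^1 ≅ 0
Ȟ^2 = (4 − 0) − 4 = 0, so Ȟ^2 ≅ 0


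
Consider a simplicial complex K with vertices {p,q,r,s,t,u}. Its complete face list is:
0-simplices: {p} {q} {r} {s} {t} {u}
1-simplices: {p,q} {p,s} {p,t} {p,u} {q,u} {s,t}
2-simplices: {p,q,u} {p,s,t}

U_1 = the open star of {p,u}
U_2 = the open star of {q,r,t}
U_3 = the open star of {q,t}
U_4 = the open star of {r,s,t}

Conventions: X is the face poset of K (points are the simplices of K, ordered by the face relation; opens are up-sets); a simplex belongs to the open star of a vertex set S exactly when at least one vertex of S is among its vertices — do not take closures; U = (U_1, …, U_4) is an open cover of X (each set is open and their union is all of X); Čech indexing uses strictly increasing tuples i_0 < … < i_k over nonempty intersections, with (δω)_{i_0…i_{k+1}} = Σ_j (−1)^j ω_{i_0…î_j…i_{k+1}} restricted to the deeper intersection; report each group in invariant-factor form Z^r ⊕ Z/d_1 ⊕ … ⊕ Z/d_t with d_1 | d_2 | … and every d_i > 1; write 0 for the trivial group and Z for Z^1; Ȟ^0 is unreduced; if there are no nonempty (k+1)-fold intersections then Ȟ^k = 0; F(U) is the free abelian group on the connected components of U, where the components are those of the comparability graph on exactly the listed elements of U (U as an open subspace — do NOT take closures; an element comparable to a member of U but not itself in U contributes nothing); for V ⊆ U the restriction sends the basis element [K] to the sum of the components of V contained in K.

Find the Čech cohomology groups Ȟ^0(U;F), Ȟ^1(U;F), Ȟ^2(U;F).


Ȟ^0 = Z^2,  Ȟ^1 = 0,  Ȟ^2 = 0

intersection data:
  U1={{p},{u},{p,q},{p,s},{p,t},{p,u},{q,u},{p,q,u},{p,s,t}} U2={{q},{r},{t},{p,q},{p,t},{q,u},{s,t},{p,q,u},{p,s,t}} U3={{q},{t},{p,q},{p,t},{q,u},{s,t},{p,q,u},{p,s,t}} U4={{r},{s},{t},{p,s},{p,t},{s,t},{p,s,t}}
  U12={{p,q},{p,t},{q,u},{p,q,u},{p,s,t}} U13={{p,q},{p,t},{q,u},{p,q,u},{p,s,t}} U14={{p,s},{p,t},{p,s,t}} U23={{q},{t},{p,q},{p,t},{q,u},{s,t},{p,q,u},{p,s,t}} U24={{r},{t},{p,t},{s,t},{p,s,t}} U34={{t},{p,t},{s,t},{p,s,t}}
  U123={{p,q},{p,t},{q,u},{p,q,u},{p,s,t}} U124={{p,t},{p,s,t}} U134={{p,t},{p,s,t}} U234={{t},{p,t},{s,t},{p,s,t}}
  U1234={{p,t},{p,s,t}}
components per intersection:
  U1: {{p},{u},{p,q},{p,s},{p,t},{p,u},{q,u},{p,q,u},{p,s,t}}
  U2: {{q},{p,q},{q,u},{p,q,u}} {{r}} {{t},{p,t},{s,t},{p,s,t}}
  U3: {{q},{p,q},{q,u},{p,q,u}} {{t},{p,t},{s,t},{p,s,t}}
  U4: {{r}} {{s},{t},{p,s},{p,t},{s,t},{p,s,t}}
  U12: {{p,q},{q,u},{p,q,u}} {{p,t},{p,s,t}}
  U13: {{p,q},{q,u},{p,q,u}} {{p,t},{p,s,t}}
  U14: {{p,s},{p,t},{p,s,t}}
  U23: {{q},{p,q},{q,u},{p,q,u}} {{t},{p,t},{s,t},{p,s,t}}
  U24: {{r}} {{t},{p,t},{s,t},{p,s,t}}
  U34: {{t},{p,t},{s,t},{p,s,t}}
  U123: {{p,q},{q,u},{p,q,u}} {{p,t},{p,s,t}}
  U124: {{p,t},{p,s,t}}
  U134: {{p,t},{p,s,t}}
  U234: {{t},{p,t},{s,t},{p,s,t}}
  U1234: {{p,t},{p,s,t}}
C dims 8,10,5,1; δ0: rk 6, SNF 1^6; δ1: rk 4, SNF 1^4; δ2: rk 1, SNF 1^1
Ȟ^0 = (8 − 6) − 0 = 2, so Ȟ^0 ≅ Z^2
Ȟ^1 = (10 − 4) − 6 = 0, so Ȟ^1 ≅ 0
Ȟ^2 = (5 − 1) − 4 = 0, so Ȟ^2 ≅ 0


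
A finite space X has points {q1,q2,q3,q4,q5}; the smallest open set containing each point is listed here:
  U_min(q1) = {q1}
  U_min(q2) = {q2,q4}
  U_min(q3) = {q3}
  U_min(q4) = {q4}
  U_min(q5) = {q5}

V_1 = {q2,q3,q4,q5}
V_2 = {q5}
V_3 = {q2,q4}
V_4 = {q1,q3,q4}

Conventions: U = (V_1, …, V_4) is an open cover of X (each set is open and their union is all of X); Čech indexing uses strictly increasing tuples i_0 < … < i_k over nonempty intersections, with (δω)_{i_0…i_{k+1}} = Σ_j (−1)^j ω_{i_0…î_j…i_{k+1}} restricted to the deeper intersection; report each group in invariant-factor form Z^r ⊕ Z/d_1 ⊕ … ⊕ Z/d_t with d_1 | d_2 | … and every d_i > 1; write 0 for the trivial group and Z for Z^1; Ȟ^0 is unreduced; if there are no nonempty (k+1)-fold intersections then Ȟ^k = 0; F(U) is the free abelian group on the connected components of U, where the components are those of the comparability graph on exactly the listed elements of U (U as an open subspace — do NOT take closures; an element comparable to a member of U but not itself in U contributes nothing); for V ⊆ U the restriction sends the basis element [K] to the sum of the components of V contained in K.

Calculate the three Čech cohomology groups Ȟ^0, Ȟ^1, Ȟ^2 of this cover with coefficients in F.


Ȟ^0(U;F) ≅ Z^4, Ȟ^1(U;F) ≅ 0 and Ȟ^2(U;F) ≅ 0

nonempty intersections:
  V12={q5} V13={q2,q4} V14={q3,q4} V34={q4}
  V134={q4}
components per intersection:
  V1: {q2,q4} {q3} {q5}
  V2: {q5}
  V3: {q2,q4}
  V4: {q1} {q3} {q4}
  V12: {q5}
  V13: {q2,q4}
  V14: {q3} {q4}
  V34: {q4}
  V134: {q4}
C dims 8,5,1; δ0: rk 4, SNF 1^4; δ1: rk 1, SNF 1^1
Ȟ^0: (8−4)−0=4 ⇒ Z^4
Ȟ^1: (5−1)−4=0 ⇒ 0
Ȟ^2: (1−0)−1=0 ⇒ 0


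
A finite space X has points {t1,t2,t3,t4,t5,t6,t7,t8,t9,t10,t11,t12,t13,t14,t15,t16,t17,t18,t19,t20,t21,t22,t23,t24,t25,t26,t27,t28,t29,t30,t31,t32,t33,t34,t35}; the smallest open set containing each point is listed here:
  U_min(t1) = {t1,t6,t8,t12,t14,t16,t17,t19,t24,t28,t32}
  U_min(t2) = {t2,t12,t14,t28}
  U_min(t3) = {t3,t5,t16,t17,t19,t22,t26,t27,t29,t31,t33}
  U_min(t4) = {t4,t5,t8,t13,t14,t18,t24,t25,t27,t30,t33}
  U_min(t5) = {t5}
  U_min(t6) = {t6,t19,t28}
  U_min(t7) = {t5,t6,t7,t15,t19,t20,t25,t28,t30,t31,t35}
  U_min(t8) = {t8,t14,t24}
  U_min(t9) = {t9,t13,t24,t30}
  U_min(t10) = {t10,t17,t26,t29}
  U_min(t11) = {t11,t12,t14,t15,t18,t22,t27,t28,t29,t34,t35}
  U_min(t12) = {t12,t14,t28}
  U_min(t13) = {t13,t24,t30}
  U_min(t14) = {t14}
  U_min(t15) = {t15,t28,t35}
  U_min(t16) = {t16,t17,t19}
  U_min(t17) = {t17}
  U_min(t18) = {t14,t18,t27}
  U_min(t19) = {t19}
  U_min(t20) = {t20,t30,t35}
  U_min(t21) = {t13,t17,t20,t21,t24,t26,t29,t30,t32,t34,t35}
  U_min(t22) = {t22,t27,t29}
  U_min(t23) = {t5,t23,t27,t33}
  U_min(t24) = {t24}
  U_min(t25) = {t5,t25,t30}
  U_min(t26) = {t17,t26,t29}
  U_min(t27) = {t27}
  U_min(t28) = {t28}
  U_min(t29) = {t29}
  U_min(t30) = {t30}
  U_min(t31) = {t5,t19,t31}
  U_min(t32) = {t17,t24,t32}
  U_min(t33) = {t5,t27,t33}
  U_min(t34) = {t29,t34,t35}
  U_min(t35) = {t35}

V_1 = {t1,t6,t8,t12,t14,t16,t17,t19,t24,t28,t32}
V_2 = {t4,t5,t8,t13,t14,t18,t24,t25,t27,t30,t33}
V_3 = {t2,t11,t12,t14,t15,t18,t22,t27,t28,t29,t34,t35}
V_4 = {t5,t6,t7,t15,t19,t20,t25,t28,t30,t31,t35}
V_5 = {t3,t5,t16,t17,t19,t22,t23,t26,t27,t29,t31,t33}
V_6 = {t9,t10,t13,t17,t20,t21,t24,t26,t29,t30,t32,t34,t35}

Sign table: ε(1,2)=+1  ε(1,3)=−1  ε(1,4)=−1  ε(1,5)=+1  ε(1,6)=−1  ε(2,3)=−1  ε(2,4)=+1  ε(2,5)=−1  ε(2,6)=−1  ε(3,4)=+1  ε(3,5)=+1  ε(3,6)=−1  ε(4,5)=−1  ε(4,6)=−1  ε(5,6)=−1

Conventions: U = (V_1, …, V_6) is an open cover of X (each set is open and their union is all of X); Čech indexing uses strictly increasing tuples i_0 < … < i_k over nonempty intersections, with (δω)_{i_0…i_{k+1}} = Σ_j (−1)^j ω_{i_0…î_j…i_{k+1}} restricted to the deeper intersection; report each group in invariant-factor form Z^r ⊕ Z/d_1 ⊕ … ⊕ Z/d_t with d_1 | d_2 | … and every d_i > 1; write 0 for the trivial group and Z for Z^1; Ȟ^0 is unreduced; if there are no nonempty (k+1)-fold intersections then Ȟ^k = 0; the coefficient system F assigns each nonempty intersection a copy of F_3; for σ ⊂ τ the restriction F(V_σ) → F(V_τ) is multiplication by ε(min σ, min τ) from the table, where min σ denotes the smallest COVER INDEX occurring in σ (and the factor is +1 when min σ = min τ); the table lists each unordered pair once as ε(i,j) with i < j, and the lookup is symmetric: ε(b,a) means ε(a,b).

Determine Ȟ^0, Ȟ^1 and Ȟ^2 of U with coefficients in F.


intersection data:
  V12={t8,t14,t24} V13={t12,t14,t28} V14={t6,t19,t28} V15={t16,t17,t19} V16={t17,t24,t32} V23={t14,t18,t27} V24={t5,t25,t30} V25={t5,t27,t33} V26={t13,t24,t30} V34={t15,t28,t35} V35={t22,t27,t29} V36={t29,t34,t35} V45={t5,t19,t31} V46={t20,t30,t35} V56={t17,t26,t29}
  V123={t14} V126={t24} V134={t28} V145={t19} V156={t17} V235={t27} V245={t5} V246={t30} V346={t35} V356={t29}
C dims 6,15,10; δ0: rk_F3 6; δ1: rk_F3 9
Ȟ^0 = (6 − 6) − 0 = 0, so Ȟ^0 ≅ 0
Ȟ^1 = (15 − 9) − 6 = 0, so Ȟ^1 ≅ 0
Ȟ^2 = (10 − 0) − 9 = 1, so Ȟ^2 ≅ Z/3

Ȟ^0 = 0; Ȟ^1 = 0; Ȟ^2 = Z/3


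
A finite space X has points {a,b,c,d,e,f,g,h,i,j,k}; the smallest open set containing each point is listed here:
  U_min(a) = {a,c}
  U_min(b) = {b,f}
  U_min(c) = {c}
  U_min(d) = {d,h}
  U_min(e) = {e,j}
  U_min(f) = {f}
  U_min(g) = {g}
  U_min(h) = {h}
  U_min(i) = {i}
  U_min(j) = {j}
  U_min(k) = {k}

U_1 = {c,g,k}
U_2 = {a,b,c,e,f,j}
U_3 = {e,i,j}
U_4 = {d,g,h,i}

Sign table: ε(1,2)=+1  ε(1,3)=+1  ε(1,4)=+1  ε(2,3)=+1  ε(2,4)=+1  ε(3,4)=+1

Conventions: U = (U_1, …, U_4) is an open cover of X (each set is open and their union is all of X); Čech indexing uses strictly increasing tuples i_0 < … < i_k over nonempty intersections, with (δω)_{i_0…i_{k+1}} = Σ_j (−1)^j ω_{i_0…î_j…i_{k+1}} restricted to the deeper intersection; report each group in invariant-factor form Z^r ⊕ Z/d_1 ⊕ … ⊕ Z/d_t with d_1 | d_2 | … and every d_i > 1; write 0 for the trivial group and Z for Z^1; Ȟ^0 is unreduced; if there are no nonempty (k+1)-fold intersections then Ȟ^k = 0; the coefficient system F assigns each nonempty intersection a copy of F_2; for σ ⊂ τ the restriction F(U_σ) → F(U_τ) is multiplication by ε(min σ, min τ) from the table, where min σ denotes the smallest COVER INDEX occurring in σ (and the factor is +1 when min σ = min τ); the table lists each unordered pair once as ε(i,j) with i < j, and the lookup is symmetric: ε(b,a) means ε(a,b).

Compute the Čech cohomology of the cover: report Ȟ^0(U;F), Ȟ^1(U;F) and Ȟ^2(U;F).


nonempty intersections:
  U12={c} U14={g} U23={e,j} U34={i}
C dims 4,4; δ0: rk_F2 3
Ȟ^0: (4−3)−0=1 ⇒ Z/2
Ȟ^1: (4−0)−3=1 ⇒ Z/2
Ȟ^2: (0−0)−0=0 ⇒ 0

Ȟ^0 = Z/2, Ȟ^1 = Z/2 and Ȟ^2 = 0


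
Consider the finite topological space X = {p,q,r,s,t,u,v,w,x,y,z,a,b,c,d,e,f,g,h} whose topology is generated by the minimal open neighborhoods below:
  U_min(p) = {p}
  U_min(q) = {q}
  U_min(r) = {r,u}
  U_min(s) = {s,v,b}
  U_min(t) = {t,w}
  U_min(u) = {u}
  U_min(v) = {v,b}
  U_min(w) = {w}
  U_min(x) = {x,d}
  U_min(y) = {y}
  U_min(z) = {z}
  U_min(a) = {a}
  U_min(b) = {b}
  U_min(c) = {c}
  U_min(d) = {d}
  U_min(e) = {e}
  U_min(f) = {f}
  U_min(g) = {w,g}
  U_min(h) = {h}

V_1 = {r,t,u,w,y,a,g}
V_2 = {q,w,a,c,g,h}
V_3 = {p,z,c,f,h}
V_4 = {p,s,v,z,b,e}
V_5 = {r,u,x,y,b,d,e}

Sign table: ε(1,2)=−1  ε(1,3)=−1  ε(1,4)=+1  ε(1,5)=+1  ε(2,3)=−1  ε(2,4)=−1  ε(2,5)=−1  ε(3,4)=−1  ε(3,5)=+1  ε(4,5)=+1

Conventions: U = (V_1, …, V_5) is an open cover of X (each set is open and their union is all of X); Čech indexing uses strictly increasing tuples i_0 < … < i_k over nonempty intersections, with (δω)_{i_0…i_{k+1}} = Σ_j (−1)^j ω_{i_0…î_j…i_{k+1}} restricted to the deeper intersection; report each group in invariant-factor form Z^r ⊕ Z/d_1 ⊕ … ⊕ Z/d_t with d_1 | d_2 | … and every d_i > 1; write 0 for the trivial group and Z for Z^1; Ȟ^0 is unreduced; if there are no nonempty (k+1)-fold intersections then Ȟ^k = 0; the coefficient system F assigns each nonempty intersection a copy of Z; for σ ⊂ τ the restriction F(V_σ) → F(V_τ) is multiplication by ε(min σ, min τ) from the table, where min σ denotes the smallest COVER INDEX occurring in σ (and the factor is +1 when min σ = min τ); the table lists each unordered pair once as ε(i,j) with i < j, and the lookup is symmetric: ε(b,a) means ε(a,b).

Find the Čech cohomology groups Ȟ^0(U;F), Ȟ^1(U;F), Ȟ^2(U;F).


intersection data:
  V12={w,a,g} V15={r,u,y} V23={c,h} V34={p,z} V45={b,e}
C dims 5,5; δ0: rk 5, SNF 1^4·2
Ȟ^0 = (5 − 5) − 0 = 0, so Ȟ^0 ≅ 0
Ȟ^1 = (5 − 0) − 5 = 0 plus torsion [2], so Ȟ^1 ≅ Z/2
Ȟ^2 = (0 − 0) − 0 = 0, so Ȟ^2 ≅ 0

Ȟ^0 = 0, Ȟ^1 = Z/2 and Ȟ^2 = 0


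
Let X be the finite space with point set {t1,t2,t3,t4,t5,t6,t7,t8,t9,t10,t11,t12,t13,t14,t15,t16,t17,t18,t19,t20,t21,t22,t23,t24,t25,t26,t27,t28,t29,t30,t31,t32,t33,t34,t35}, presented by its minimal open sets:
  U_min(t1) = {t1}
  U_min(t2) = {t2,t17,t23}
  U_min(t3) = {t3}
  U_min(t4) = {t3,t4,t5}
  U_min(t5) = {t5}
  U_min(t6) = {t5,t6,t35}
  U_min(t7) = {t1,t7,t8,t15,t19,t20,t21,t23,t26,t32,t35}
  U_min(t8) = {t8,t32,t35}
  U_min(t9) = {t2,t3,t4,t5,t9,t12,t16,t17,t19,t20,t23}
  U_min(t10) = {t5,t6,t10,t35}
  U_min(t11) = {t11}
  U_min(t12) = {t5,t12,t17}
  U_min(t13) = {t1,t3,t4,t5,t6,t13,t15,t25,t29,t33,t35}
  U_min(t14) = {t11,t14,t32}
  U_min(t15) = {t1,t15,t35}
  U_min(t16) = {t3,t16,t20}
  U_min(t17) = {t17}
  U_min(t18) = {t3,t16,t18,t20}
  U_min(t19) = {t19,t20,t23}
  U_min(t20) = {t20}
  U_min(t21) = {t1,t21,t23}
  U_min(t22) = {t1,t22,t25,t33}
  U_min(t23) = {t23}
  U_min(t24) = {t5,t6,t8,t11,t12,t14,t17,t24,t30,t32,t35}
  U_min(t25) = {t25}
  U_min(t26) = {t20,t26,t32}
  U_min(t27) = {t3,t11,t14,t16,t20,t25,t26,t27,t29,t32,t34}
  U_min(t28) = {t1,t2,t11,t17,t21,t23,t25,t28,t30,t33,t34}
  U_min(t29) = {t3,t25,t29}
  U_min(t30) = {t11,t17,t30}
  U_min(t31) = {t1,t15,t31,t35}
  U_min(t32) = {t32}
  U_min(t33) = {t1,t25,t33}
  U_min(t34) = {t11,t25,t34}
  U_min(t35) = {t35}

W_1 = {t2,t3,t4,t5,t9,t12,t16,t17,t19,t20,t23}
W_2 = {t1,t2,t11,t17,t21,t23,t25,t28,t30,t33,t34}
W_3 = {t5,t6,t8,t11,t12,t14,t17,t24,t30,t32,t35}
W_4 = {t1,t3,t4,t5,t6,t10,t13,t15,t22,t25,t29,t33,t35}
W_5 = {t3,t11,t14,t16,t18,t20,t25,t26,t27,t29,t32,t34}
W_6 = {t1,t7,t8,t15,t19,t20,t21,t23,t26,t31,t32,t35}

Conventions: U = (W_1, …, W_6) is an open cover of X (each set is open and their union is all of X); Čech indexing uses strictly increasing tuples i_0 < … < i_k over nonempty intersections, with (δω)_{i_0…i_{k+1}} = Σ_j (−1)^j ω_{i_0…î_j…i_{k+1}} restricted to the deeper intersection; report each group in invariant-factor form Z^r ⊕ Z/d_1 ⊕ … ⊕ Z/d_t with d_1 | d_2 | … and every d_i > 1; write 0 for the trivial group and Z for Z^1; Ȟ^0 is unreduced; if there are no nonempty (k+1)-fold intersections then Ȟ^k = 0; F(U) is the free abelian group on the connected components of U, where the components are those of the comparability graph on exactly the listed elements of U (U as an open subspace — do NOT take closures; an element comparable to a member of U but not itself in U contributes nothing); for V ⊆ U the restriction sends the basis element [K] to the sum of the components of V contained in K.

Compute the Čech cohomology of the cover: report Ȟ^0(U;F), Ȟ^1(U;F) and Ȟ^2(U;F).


Ȟ^0(U;F) ≅ Z, Ȟ^1(U;F) ≅ 0, Ȟ^2(U;F) ≅ Z/2

nerve simplices:
  W12={t2,t17,t23} W13={t5,t12,t17} W14={t3,t4,t5} W15={t3,t16,t20} W16={t19,t20,t23} W23={t11,t17,t30} W24={t1,t25,t33} W25={t11,t25,t34} W26={t1,t21,t23} W34={t5,t6,t35} W35={t11,t14,t32} W36={t8,t32,t35} W45={t3,t25,t29} W46={t1,t15,t35} W56={t20,t26,t32}
  W123={t17} W126={t23} W134={t5} W145={t3} W156={t20} W235={t11} W245={t25} W246={t1} W346={t35} W356={t32}
components per intersection:
  W1: {t2,t3,t4,t5,t9,t12,t16,t17,t19,t20,t23}
  W2: {t1,t2,t11,t17,t21,t23,t25,t28,t30,t33,t34}
  W3: {t5,t6,t8,t11,t12,t14,t17,t24,t30,t32,t35}
  W4: {t1,t3,t4,t5,t6,t10,t13,t15,t22,t25,t29,t33,t35}
  W5: {t3,t11,t14,t16,t18,t20,t25,t26,t27,t29,t32,t34}
  W6: {t1,t7,t8,t15,t19,t20,t21,t23,t26,t31,t32,t35}
  W12: {t2,t17,t23}
  W13: {t5,t12,t17}
  W14: {t3,t4,t5}
  W15: {t3,t16,t20}
  W16: {t19,t20,t23}
  W23: {t11,t17,t30}
  W24: {t1,t25,t33}
  W25: {t11,t25,t34}
  W26: {t1,t21,t23}
  W34: {t5,t6,t35}
  W35: {t11,t14,t32}
  W36: {t8,t32,t35}
  W45: {t3,t25,t29}
  W46: {t1,t15,t35}
  W56: {t20,t26,t32}
  W123: {t17}
  W126: {t23}
  W134: {t5}
  W145: {t3}
  W156: {t20}
  W235: {t11}
  W245: {t25}
  W246: {t1}
  W346: {t35}
  W356: {t32}
C dims 6,15,10; δ0: rk 5, SNF 1^5; δ1: rk 10, SNF 1^9·2
degree 0: 6−5−0 = 1 → Ȟ^0 ≅ Z
degree 1: 15−10−5 = 0 → Ȟ^1 ≅ 0
degree 2: 10−0−10 = 0 plus torsion [2] → Ȟ^2 ≅ Z/2


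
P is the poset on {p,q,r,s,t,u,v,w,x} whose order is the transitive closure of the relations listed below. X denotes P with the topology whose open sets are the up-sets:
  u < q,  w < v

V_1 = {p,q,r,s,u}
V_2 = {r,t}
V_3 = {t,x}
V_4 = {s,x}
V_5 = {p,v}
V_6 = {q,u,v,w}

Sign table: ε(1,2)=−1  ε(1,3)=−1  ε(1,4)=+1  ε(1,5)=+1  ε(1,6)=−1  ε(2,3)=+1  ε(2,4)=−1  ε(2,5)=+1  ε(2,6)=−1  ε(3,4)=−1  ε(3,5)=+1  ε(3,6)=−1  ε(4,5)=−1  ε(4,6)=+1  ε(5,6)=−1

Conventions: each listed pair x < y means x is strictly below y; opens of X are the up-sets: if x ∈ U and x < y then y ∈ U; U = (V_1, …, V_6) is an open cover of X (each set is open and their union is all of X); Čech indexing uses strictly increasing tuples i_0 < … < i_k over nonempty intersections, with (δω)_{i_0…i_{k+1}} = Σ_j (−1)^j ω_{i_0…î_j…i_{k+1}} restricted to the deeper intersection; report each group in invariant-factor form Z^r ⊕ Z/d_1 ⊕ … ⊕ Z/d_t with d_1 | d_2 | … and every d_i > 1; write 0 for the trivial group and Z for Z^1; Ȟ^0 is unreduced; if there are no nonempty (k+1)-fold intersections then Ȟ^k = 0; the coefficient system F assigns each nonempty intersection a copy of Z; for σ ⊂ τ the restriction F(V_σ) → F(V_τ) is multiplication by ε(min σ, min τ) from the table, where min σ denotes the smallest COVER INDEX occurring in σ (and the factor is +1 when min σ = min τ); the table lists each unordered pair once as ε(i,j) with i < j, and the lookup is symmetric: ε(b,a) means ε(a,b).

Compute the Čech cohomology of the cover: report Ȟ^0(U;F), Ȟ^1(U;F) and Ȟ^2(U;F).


nerve of the cover:
  V12={r} V14={s} V15={p} V16={q,u} V23={t} V34={x} V56={v}
C dims 6,7; δ0: rk 5, SNF 1^5
Ȟ^0 = (6 − 5) − 0 = 1, so Ȟ^0 ≅ Z
Ȟ^1 = (7 − 0) − 5 = 2, so Ȟ^1 ≅ Z^2
Ȟ^2 = (0 − 0) − 0 = 0, so Ȟ^2 ≅ 0

Ȟ^0 = Z, Ȟ^1 = Z^2, Ȟ^2 = 0


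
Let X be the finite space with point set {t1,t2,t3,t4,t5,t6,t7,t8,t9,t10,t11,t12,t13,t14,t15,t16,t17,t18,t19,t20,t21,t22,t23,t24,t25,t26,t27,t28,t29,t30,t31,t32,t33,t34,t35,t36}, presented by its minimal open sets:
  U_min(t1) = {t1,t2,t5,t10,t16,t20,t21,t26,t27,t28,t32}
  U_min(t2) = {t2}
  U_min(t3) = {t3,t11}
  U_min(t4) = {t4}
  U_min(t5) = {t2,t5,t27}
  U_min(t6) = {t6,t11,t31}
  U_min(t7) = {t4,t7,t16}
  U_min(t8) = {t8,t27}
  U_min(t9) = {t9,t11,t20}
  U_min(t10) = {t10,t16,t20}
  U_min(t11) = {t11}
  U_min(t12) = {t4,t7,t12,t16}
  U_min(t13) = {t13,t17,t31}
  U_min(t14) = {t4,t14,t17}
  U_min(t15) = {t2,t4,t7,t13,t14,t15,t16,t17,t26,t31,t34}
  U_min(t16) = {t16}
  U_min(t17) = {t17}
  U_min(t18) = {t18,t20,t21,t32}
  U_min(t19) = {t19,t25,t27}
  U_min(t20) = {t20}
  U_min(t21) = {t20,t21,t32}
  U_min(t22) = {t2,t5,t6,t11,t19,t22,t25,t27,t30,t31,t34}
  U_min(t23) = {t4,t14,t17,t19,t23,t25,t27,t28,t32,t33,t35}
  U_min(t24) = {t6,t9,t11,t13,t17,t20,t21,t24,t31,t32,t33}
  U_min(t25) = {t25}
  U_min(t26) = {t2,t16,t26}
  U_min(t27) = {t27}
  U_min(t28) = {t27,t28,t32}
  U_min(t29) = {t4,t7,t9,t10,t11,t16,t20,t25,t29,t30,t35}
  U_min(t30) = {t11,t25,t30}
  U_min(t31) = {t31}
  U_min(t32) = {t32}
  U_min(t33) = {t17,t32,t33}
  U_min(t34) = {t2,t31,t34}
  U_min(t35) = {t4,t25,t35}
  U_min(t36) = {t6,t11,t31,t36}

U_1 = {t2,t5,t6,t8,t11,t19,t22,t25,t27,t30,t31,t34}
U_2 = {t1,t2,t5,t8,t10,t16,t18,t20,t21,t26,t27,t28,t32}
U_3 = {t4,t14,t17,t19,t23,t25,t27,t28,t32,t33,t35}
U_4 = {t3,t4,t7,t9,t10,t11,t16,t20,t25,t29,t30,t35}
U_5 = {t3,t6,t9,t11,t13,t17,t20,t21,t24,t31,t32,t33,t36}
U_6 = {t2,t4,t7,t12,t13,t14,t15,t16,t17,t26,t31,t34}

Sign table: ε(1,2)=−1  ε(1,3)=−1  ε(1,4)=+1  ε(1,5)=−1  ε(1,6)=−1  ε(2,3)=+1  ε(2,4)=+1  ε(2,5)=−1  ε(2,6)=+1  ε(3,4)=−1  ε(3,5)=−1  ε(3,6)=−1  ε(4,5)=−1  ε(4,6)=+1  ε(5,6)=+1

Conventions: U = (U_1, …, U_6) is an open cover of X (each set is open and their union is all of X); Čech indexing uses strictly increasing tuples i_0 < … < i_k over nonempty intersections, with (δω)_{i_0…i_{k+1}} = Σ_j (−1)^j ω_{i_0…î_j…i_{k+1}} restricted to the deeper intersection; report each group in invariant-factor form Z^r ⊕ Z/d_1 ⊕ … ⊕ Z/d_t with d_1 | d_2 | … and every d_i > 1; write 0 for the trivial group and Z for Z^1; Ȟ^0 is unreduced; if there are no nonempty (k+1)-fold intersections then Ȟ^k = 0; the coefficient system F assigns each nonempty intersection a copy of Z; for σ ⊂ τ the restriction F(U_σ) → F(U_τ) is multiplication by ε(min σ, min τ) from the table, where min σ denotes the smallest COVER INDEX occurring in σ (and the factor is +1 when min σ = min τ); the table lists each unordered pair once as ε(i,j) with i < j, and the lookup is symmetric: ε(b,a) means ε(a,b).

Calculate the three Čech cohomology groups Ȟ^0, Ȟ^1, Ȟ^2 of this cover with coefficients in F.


intersection data:
  U12={t2,t5,t8,t27} U13={t19,t25,t27} U14={t11,t25,t30} U15={t6,t11,t31} U16={t2,t31,t34} U23={t27,t28,t32} U24={t10,t16,t20} U25={t20,t21,t32} U26={t2,t16,t26} U34={t4,t25,t35} U35={t17,t32,t33} U36={t4,t14,t17} U45={t3,t9,t11,t20} U46={t4,t7,t16} U56={t13,t17,t31}
  U123={t27} U126={t2} U134={t25} U145={t11} U156={t31} U235={t32} U245={t20} U246={t16} U346={t4} U356={t17}
C dims 6,15,10; δ0: rk 6, SNF 1^5·2; δ1: rk 9, SNF 1^9
Ȟ^0 = (6 − 6) − 0 = 0, so Ȟ^0 ≅ 0
Ȟ^1 = (15 − 9) − 6 = 0 plus torsion [2], so Ȟ^1 ≅ Z/2
Ȟ^2 = (10 − 0) − 9 = 1, so Ȟ^2 ≅ Z

Ȟ^0 = 0,  Ȟ^1 = Z/2,  Ȟ^2 = Z


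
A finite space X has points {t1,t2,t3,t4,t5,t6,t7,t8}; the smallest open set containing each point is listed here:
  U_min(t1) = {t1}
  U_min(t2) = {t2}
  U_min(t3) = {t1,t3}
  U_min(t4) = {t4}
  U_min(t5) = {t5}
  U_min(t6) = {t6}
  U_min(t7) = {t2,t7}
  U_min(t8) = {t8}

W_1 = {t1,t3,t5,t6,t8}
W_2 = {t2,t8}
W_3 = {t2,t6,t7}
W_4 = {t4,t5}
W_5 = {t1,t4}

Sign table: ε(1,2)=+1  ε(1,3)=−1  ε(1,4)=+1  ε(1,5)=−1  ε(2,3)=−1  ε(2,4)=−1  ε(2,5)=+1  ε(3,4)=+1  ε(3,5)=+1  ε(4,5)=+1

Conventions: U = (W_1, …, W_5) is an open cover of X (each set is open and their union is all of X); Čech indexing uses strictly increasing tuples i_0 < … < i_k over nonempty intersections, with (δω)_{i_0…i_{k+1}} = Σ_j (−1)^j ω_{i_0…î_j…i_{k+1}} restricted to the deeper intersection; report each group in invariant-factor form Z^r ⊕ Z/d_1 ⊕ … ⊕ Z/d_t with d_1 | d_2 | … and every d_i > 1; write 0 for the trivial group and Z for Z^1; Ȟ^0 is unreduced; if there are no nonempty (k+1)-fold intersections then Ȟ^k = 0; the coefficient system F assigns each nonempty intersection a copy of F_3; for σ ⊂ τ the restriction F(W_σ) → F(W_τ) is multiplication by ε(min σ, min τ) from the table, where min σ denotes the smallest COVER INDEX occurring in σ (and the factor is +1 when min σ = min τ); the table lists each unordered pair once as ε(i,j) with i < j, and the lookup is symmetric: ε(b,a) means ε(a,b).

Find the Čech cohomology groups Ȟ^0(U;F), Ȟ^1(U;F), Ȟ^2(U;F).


nonempty intersections:
  W12={t8} W13={t6} W14={t5} W15={t1} W23={t2} W45={t4}
C dims 5,6; δ0: rk_F3 5
Ȟ^0: (5−5)−0=0 ⇒ 0
Ȟ^1: (6−0)−5=1 ⇒ Z/3
Ȟ^2: (0−0)−0=0 ⇒ 0

Ȟ^0 ≅ 0,  Ȟ^1 ≅ Z/3,  Ȟ^2 ≅ 0


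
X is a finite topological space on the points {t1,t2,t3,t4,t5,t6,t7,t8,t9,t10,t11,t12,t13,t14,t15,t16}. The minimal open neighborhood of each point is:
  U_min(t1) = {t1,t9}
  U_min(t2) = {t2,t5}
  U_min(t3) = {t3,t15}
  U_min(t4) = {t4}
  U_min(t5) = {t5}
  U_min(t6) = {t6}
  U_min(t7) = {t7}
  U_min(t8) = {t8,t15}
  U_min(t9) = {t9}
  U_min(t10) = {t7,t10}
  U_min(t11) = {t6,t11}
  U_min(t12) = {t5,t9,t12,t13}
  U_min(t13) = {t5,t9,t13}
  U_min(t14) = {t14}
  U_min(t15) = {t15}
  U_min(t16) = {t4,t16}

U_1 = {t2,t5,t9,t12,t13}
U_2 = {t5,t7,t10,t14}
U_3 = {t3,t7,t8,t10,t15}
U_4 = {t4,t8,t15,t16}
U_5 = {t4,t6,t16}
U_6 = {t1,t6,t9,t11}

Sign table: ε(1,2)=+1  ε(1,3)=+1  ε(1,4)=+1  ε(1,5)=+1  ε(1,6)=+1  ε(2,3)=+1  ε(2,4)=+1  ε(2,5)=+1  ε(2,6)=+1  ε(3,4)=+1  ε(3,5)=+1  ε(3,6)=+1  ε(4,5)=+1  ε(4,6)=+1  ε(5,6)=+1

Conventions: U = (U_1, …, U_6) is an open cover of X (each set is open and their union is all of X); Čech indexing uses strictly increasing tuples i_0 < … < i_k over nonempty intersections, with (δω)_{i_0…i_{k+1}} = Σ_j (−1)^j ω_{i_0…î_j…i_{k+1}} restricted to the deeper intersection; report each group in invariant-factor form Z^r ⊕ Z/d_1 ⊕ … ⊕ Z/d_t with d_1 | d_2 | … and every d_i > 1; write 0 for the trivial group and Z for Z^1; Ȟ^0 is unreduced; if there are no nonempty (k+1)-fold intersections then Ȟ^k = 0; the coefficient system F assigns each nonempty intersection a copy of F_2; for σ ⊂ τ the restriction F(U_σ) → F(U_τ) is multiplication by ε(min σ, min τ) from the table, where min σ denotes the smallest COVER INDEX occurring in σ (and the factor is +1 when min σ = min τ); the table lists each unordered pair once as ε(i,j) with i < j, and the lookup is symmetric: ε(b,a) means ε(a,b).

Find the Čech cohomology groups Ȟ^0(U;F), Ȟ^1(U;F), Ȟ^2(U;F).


Ȟ^0 ≅ Z/2, Ȟ^1 ≅ Z/2, Ȟ^2 ≅ 0

nonempty intersections:
  U12={t5} U16={t9} U23={t7,t10} U34={t8,t15} U45={t4,t16} U56={t6}
C dims 6,6; δ0: rk_F2 5
Ȟ^0: (6−5)−0=1 ⇒ Z/2
Ȟ^1: (6−0)−5=1 ⇒ Z/2
Ȟ^2: (0−0)−0=0 ⇒ 0


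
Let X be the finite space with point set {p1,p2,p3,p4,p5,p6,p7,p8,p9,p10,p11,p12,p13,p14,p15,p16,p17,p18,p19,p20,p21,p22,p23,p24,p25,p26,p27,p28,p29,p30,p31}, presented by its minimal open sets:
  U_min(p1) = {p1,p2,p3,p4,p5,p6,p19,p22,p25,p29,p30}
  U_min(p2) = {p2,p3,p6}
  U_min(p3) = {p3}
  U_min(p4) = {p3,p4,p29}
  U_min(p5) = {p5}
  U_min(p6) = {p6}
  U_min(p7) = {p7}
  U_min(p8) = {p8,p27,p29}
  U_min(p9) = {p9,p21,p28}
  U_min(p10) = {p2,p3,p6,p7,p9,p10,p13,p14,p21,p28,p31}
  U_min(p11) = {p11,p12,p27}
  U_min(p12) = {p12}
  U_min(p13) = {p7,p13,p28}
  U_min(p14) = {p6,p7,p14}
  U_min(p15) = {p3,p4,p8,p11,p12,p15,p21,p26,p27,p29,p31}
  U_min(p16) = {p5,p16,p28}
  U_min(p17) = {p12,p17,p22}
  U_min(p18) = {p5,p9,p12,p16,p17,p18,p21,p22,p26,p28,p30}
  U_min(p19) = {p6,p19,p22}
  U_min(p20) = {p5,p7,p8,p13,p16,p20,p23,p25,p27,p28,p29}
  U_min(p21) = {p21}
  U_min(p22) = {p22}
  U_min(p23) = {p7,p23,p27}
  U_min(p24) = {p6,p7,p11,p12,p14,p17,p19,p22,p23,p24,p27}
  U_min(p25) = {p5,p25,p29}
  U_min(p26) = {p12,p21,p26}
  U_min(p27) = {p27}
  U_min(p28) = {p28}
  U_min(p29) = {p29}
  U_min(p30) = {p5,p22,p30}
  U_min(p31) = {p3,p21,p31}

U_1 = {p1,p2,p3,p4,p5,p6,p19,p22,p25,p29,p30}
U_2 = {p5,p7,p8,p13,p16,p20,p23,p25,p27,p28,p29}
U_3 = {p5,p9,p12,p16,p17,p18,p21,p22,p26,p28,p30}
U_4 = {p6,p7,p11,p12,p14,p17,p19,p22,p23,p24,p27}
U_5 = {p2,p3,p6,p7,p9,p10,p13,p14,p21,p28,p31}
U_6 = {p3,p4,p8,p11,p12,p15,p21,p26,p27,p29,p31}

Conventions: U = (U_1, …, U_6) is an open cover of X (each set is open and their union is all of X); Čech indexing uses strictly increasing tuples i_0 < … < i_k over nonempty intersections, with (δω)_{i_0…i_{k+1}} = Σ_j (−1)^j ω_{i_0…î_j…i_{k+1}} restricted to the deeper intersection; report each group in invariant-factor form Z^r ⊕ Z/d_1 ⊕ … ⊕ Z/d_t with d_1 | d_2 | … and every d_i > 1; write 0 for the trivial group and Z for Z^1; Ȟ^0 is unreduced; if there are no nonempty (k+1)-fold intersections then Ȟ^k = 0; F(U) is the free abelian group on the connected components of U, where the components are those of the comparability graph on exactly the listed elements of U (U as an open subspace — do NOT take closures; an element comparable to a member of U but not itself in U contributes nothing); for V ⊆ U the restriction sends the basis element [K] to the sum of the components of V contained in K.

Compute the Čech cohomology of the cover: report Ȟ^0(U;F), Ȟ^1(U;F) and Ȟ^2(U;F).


Ȟ^0 ≅ Z; Ȟ^1 ≅ 0; Ȟ^2 ≅ Z/2

cover nerve:
  U12={p5,p25,p29} U13={p5,p22,p30} U14={p6,p19,p22} U15={p2,p3,p6} U16={p3,p4,p29} U23={p5,p16,p28} U24={p7,p23,p27} U25={p7,p13,p28} U26={p8,p27,p29} U34={p12,p17,p22} U35={p9,p21,p28} U36={p12,p21,p26} U45={p6,p7,p14} U46={p11,p12,p27} U56={p3,p21,p31}
  U123={p5} U126={p29} U134={p22} U145={p6} U156={p3} U235={p28} U245={p7} U246={p27} U346={p12} U356={p21}
components per intersection:
  U1: {p1,p2,p3,p4,p5,p6,p19,p22,p25,p29,p30}
  U2: {p5,p7,p8,p13,p16,p20,p23,p25,p27,p28,p29}
  U3: {p5,p9,p12,p16,p17,p18,p21,p22,p26,p28,p30}
  U4: {p6,p7,p11,p12,p14,p17,p19,p22,p23,p24,p27}
  U5: {p2,p3,p6,p7,p9,p10,p13,p14,p21,p28,p31}
  U6: {p3,p4,p8,p11,p12,p15,p21,p26,p27,p29,p31}
  U12: {p5,p25,p29}
  U13: {p5,p22,p30}
  U14: {p6,p19,p22}
  U15: {p2,p3,p6}
  U16: {p3,p4,p29}
  U23: {p5,p16,p28}
  U24: {p7,p23,p27}
  U25: {p7,p13,p28}
  U26: {p8,p27,p29}
  U34: {p12,p17,p22}
  U35: {p9,p21,p28}
  U36: {p12,p21,p26}
  U45: {p6,p7,p14}
  U46: {p11,p12,p27}
  U56: {p3,p21,p31}
  U123: {p5}
  U126: {p29}
  U134: {p22}
  U145: {p6}
  U156: {p3}
  U235: {p28}
  U245: {p7}
  U246: {p27}
  U346: {p12}
  U356: {p21}
C dims 6,15,10; δ0: rk 5, SNF 1^5; δ1: rk 10, SNF 1^9·2
Ȟ^0: (6−5)−0=1 ⇒ Z
Ȟ^1: (15−10)−5=0 ⇒ 0
Ȟ^2: (10−0)−10=0 plus torsion [2] ⇒ Z/2


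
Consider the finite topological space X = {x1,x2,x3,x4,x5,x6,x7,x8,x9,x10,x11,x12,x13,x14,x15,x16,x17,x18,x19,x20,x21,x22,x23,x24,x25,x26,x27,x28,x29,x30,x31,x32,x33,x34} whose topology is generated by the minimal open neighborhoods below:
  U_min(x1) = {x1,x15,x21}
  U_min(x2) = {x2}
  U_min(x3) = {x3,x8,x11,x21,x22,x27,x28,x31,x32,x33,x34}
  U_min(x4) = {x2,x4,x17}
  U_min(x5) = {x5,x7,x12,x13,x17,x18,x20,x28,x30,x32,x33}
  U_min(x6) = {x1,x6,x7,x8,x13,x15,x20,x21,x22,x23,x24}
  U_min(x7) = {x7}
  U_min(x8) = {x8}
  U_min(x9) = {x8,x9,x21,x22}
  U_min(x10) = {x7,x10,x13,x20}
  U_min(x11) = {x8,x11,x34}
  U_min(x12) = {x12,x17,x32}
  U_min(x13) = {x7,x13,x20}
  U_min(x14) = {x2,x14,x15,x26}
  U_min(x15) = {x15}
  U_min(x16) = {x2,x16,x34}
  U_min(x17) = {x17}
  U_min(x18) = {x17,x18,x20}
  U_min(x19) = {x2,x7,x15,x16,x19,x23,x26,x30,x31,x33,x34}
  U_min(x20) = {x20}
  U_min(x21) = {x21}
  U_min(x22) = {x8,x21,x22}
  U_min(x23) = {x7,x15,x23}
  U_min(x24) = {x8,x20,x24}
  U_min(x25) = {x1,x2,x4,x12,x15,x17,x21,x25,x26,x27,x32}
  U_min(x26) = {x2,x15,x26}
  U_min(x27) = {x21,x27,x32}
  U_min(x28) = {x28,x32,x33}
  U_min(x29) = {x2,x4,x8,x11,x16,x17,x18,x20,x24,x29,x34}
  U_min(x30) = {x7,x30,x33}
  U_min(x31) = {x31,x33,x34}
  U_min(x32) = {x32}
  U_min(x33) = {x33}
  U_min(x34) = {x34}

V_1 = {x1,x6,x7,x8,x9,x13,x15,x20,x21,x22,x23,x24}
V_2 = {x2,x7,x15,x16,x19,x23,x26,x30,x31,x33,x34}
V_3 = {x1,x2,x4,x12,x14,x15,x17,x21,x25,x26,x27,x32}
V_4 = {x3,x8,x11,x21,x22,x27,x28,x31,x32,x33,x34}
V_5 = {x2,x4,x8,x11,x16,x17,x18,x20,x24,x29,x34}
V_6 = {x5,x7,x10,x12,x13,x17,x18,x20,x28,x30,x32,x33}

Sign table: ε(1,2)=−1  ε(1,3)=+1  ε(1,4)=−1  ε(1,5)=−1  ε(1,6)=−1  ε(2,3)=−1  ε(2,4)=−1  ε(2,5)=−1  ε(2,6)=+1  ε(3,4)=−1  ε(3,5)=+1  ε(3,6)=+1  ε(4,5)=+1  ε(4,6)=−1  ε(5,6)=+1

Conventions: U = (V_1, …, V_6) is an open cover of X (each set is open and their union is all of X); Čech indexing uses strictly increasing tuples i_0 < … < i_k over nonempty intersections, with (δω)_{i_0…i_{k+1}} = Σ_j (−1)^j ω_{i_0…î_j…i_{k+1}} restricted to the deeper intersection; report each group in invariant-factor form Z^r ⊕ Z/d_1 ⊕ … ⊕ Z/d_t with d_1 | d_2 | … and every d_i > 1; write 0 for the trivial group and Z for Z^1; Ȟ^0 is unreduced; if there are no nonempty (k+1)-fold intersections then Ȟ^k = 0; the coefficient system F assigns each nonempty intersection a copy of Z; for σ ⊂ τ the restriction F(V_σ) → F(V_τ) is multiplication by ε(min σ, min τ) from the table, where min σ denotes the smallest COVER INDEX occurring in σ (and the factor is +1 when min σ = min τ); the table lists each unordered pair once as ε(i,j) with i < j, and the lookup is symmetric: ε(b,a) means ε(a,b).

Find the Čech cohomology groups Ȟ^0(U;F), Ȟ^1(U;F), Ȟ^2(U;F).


Ȟ^0 = 0; Ȟ^1 = Z/2; Ȟ^2 = Z

cover nerve:
  V12={x7,x15,x23} V13={x1,x15,x21} V14={x8,x21,x22} V15={x8,x20,x24} V16={x7,x13,x20} V23={x2,x15,x26} V24={x31,x33,x34} V25={x2,x16,x34} V26={x7,x30,x33} V34={x21,x27,x32} V35={x2,x4,x17} V36={x12,x17,x32} V45={x8,x11,x34} V46={x28,x32,x33} V56={x17,x18,x20}
  V123={x15} V126={x7} V134={x21} V145={x8} V156={x20} V235={x2} V245={x34} V246={x33} V346={x32} V356={x17}
C dims 6,15,10; δ0: rk 6, SNF 1^5·2; δ1: rk 9, SNF 1^9
Ȟ^0: (6−6)−0=0 ⇒ 0
Ȟ^1: (15−9)−6=0 plus torsion [2] ⇒ Z/2
Ȟ^2: (10−0)−9=1 ⇒ Z
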